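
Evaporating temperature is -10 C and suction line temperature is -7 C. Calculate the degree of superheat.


Superheat = T_suction - T_evap
Superheat = -7 - (-10)
Superheat = 3 K

3


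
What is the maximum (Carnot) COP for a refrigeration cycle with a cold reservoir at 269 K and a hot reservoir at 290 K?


dT = 290 - 269 = 21 K
COP_carnot = T_cold / dT = 269 / 21
COP_carnot = 12.81

12.81


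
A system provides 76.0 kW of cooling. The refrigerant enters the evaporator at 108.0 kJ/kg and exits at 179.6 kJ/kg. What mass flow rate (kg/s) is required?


dh = 179.6 - 108.0 = 71.6 kJ/kg
m_dot = Q / dh = 76.0 / 71.6 = 1.0615 kg/s

1.0615


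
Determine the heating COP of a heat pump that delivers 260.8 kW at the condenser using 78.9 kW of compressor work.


COP_hp = Q_cond / W
COP_hp = 260.8 / 78.9
COP_hp = 3.305

3.305


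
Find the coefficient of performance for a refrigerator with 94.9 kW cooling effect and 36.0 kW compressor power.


COP = Q_evap / W
COP = 94.9 / 36.0
COP = 2.636

2.636


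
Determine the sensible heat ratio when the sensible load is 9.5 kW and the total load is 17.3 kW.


SHR = Q_sensible / Q_total
SHR = 9.5 / 17.3
SHR = 0.549

0.549


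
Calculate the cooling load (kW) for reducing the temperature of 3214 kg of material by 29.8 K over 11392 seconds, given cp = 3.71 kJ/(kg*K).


Q = m * cp * dT / t
Q = 3214 * 3.71 * 29.8 / 11392
Q = 31.191 kW

31.191


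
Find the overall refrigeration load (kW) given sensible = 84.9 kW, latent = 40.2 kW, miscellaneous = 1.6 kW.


Q_total = Q_s + Q_l + Q_misc
Q_total = 84.9 + 40.2 + 1.6
Q_total = 126.7 kW

126.7


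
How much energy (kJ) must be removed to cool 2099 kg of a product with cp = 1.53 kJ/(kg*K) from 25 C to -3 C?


dT = 25 - (-3) = 28 K
Q = m * cp * dT = 2099 * 1.53 * 28
Q = 89921 kJ

89921


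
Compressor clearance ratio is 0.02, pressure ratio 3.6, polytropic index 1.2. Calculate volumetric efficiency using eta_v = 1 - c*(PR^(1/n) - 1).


PR^(1/n) = 3.6^(1/1.2) = 2.90793984
eta_v = 1 - 0.02 * (2.90793984 - 1)
eta_v = 0.9618

0.9618


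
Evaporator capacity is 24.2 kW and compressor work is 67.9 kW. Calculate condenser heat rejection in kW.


Q_cond = Q_evap + W
Q_cond = 24.2 + 67.9
Q_cond = 92.1 kW

92.1


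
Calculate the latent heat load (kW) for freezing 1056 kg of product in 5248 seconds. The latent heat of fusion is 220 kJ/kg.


Q_lat = m * h_fg / t
Q_lat = 1056 * 220 / 5248
Q_lat = 44.27 kW

44.27


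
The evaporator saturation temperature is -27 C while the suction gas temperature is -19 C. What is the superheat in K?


Superheat = T_suction - T_evap
Superheat = -19 - (-27)
Superheat = 8 K

8


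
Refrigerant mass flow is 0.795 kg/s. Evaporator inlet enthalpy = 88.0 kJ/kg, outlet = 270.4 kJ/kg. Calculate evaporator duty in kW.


dh = 270.4 - 88.0 = 182.4 kJ/kg
Q_evap = m_dot * dh = 0.795 * 182.4
Q_evap = 145.01 kW

145.01


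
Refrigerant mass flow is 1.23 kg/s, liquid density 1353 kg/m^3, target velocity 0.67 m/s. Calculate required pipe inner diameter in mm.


A = m_dot / (rho * v) = 1.23 / (1353 * 0.67) = 0.001356852103 m^2
d = sqrt(4*A/pi) * 1000
d = 41.6 mm

41.6


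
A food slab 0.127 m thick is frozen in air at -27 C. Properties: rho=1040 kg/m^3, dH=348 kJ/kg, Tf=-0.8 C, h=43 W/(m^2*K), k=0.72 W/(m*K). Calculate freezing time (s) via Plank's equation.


dT = -0.8 - (-27) = 26.2 K
term1 = a/(2h) = 0.127/(2*43) = 0.001476744186
term2 = a^2/(8k) = 0.127^2/(8*0.72) = 0.002800173611
t = rho*dH*1000/dT * (term1 + term2)
t = 1040*348*1000/26.2 * (0.001476744186 + 0.002800173611)
t = 59080 s

59080


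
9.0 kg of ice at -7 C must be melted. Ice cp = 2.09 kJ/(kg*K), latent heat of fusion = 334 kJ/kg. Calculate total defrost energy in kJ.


Sensible heat = cp * dT = 2.09 * 7 = 14.63 kJ/kg
Total per kg = 14.63 + 334 = 348.63 kJ/kg
Q = m * total = 9.0 * 348.63
Q = 3137.7 kJ

3137.7


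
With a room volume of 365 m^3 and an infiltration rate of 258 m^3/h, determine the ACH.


ACH = flow / volume
ACH = 258 / 365
ACH = 0.707

0.707


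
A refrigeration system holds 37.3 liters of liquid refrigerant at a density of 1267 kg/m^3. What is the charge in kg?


Charge = V * rho / 1000
Charge = 37.3 * 1267 / 1000
Charge = 47.26 kg

47.26


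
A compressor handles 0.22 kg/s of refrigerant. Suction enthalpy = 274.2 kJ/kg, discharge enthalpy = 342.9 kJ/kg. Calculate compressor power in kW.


dh = 342.9 - 274.2 = 68.7 kJ/kg
W = m_dot * dh = 0.22 * 68.7 = 15.11 kW

15.11


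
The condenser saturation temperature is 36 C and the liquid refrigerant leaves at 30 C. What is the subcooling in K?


Subcooling = T_cond - T_liquid
Subcooling = 36 - 30
Subcooling = 6 K

6


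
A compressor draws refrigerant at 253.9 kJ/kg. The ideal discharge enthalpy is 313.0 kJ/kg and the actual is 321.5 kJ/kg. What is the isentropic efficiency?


dh_ideal = 313.0 - 253.9 = 59.1 kJ/kg
dh_actual = 321.5 - 253.9 = 67.6 kJ/kg
eta_s = dh_ideal / dh_actual = 59.1 / 67.6
eta_s = 0.8743

0.8743


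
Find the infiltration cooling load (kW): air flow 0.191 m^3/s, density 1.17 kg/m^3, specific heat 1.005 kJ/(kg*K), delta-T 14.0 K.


Q = V_dot * rho * cp * dT
Q = 0.191 * 1.17 * 1.005 * 14.0
Q = 3.144 kW

3.144


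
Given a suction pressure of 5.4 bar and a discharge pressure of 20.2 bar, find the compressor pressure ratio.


PR = P_high / P_low
PR = 20.2 / 5.4
PR = 3.741

3.741


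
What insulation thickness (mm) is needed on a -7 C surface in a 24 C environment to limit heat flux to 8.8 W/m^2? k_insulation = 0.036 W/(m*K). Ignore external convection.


dT = 24 - (-7) = 31 K
thickness = k * dT / q_max * 1000
thickness = 0.036 * 31 / 8.8 * 1000
thickness = 126.8 mm

126.8


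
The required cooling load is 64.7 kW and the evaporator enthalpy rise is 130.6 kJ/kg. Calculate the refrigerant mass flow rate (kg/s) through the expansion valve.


m_dot = Q / dh
m_dot = 64.7 / 130.6
m_dot = 0.4954 kg/s

0.4954


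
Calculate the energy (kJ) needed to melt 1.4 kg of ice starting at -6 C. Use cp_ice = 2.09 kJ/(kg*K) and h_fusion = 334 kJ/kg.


Sensible heat = cp * dT = 2.09 * 6 = 12.54 kJ/kg
Total per kg = 12.54 + 334 = 346.54 kJ/kg
Q = m * total = 1.4 * 346.54
Q = 485.2 kJ

485.2


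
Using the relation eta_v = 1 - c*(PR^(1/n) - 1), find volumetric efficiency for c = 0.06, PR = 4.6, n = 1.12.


PR^(1/n) = 4.6^(1/1.12) = 3.90614233
eta_v = 1 - 0.06 * (3.90614233 - 1)
eta_v = 0.8256

0.8256


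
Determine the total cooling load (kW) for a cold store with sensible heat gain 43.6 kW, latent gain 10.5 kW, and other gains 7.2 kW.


Q_total = Q_s + Q_l + Q_misc
Q_total = 43.6 + 10.5 + 7.2
Q_total = 61.3 kW

61.3


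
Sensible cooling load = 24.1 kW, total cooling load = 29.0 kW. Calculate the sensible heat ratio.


SHR = Q_sensible / Q_total
SHR = 24.1 / 29.0
SHR = 0.831

0.831


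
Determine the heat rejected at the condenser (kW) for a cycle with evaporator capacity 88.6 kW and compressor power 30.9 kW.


Q_cond = Q_evap + W
Q_cond = 88.6 + 30.9
Q_cond = 119.5 kW

119.5


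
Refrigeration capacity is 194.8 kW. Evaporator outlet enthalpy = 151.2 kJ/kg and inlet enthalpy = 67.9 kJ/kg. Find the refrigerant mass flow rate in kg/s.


dh = 151.2 - 67.9 = 83.3 kJ/kg
m_dot = Q / dh = 194.8 / 83.3 = 2.3385 kg/s

2.3385


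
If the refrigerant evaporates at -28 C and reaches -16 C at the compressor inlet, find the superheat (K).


Superheat = T_suction - T_evap
Superheat = -16 - (-28)
Superheat = 12 K

12


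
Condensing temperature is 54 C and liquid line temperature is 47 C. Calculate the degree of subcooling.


Subcooling = T_cond - T_liquid
Subcooling = 54 - 47
Subcooling = 7 K

7


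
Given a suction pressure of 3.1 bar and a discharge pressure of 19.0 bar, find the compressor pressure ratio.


PR = P_high / P_low
PR = 19.0 / 3.1
PR = 6.129

6.129


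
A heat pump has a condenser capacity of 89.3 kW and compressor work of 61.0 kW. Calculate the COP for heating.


COP_hp = Q_cond / W
COP_hp = 89.3 / 61.0
COP_hp = 1.464

1.464


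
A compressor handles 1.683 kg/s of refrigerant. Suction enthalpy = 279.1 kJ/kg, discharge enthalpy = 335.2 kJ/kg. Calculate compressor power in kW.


dh = 335.2 - 279.1 = 56.1 kJ/kg
W = m_dot * dh = 1.683 * 56.1 = 94.42 kW

94.42


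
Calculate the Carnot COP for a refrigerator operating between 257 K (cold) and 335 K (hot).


dT = 335 - 257 = 78 K
COP_carnot = T_cold / dT = 257 / 78
COP_carnot = 3.295

3.295


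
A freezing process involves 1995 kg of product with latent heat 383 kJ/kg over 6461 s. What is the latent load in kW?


Q_lat = m * h_fg / t
Q_lat = 1995 * 383 / 6461
Q_lat = 118.26 kW

118.26


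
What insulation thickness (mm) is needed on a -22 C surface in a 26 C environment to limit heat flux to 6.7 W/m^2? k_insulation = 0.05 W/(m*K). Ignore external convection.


dT = 26 - (-22) = 48 K
thickness = k * dT / q_max * 1000
thickness = 0.05 * 48 / 6.7 * 1000
thickness = 358.2 mm

358.2


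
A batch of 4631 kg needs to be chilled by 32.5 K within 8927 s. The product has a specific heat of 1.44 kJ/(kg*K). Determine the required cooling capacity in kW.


Q = m * cp * dT / t
Q = 4631 * 1.44 * 32.5 / 8927
Q = 24.278 kW

24.278


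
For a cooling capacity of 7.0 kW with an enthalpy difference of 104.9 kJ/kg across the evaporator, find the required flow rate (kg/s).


m_dot = Q / dh
m_dot = 7.0 / 104.9
m_dot = 0.0667 kg/s

0.0667


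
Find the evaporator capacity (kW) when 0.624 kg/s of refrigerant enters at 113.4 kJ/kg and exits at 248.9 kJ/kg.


dh = 248.9 - 113.4 = 135.5 kJ/kg
Q_evap = m_dot * dh = 0.624 * 135.5
Q_evap = 84.55 kW

84.55


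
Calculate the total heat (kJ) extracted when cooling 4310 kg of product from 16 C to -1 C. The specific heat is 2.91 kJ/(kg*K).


dT = 16 - (-1) = 17 K
Q = m * cp * dT = 4310 * 2.91 * 17
Q = 213216 kJ

213216


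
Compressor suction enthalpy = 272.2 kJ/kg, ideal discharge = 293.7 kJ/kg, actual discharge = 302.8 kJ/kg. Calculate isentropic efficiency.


dh_ideal = 293.7 - 272.2 = 21.5 kJ/kg
dh_actual = 302.8 - 272.2 = 30.6 kJ/kg
eta_s = dh_ideal / dh_actual = 21.5 / 30.6
eta_s = 0.7026

0.7026


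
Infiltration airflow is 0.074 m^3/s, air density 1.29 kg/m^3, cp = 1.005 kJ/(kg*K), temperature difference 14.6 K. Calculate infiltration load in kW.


Q = V_dot * rho * cp * dT
Q = 0.074 * 1.29 * 1.005 * 14.6
Q = 1.401 kW

1.401


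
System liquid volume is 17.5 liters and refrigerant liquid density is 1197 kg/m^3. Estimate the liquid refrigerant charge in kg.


Charge = V * rho / 1000
Charge = 17.5 * 1197 / 1000
Charge = 20.95 kg

20.95


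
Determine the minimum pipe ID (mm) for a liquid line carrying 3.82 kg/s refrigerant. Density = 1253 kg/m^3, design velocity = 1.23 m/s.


A = m_dot / (rho * v) = 3.82 / (1253 * 1.23) = 0.002478604195 m^2
d = sqrt(4*A/pi) * 1000
d = 56.2 mm

56.2


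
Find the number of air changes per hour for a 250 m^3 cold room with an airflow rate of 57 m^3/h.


ACH = flow / volume
ACH = 57 / 250
ACH = 0.228

0.228


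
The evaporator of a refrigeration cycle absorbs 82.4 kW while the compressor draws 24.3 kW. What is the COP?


COP = Q_evap / W
COP = 82.4 / 24.3
COP = 3.391

3.391


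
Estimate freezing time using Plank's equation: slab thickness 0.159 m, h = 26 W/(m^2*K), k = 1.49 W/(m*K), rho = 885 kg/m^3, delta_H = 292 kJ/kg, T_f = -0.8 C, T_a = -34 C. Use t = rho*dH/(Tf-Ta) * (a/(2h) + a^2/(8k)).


dT = -0.8 - (-34) = 33.2 K
term1 = a/(2h) = 0.159/(2*26) = 0.003057692308
term2 = a^2/(8k) = 0.159^2/(8*1.49) = 0.002120889262
t = rho*dH*1000/dT * (term1 + term2)
t = 885*292*1000/33.2 * (0.003057692308 + 0.002120889262)
t = 40309 s

40309


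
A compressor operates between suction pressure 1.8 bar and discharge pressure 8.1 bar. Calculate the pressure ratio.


PR = P_high / P_low
PR = 8.1 / 1.8
PR = 4.5

4.5


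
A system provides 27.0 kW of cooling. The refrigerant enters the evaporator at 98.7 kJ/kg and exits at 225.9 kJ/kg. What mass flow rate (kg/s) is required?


dh = 225.9 - 98.7 = 127.2 kJ/kg
m_dot = Q / dh = 27.0 / 127.2 = 0.2123 kg/s

0.2123


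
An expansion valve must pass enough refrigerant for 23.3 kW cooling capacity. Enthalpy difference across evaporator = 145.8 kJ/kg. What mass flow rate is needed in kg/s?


m_dot = Q / dh
m_dot = 23.3 / 145.8
m_dot = 0.1598 kg/s

0.1598


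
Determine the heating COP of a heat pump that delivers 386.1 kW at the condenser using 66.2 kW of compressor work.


COP_hp = Q_cond / W
COP_hp = 386.1 / 66.2
COP_hp = 5.832

5.832


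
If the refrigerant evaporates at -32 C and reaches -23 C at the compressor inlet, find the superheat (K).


Superheat = T_suction - T_evap
Superheat = -23 - (-32)
Superheat = 9 K

9


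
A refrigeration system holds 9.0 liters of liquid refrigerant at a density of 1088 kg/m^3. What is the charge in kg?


Charge = V * rho / 1000
Charge = 9.0 * 1088 / 1000
Charge = 9.79 kg

9.79


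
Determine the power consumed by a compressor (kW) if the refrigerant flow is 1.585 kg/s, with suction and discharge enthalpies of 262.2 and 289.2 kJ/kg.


dh = 289.2 - 262.2 = 27.0 kJ/kg
W = m_dot * dh = 1.585 * 27.0 = 42.8 kW

42.8


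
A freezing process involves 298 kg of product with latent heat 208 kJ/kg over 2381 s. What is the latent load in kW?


Q_lat = m * h_fg / t
Q_lat = 298 * 208 / 2381
Q_lat = 26.03 kW

26.03


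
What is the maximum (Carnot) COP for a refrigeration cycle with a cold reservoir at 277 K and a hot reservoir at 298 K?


dT = 298 - 277 = 21 K
COP_carnot = T_cold / dT = 277 / 21
COP_carnot = 13.19

13.19


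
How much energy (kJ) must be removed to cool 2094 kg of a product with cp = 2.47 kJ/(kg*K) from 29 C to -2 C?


dT = 29 - (-2) = 31 K
Q = m * cp * dT = 2094 * 2.47 * 31
Q = 160338 kJ

160338


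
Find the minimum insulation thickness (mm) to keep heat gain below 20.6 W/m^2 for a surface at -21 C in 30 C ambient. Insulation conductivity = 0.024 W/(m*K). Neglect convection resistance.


dT = 30 - (-21) = 51 K
thickness = k * dT / q_max * 1000
thickness = 0.024 * 51 / 20.6 * 1000
thickness = 59.4 mm

59.4


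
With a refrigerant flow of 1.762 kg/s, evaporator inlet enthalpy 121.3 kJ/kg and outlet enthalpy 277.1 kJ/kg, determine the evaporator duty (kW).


dh = 277.1 - 121.3 = 155.8 kJ/kg
Q_evap = m_dot * dh = 1.762 * 155.8
Q_evap = 274.52 kW

274.52


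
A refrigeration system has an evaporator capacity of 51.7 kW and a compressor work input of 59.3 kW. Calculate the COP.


COP = Q_evap / W
COP = 51.7 / 59.3
COP = 0.872

0.872


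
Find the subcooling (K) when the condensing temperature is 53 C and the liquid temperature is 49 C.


Subcooling = T_cond - T_liquid
Subcooling = 53 - 49
Subcooling = 4 K

4


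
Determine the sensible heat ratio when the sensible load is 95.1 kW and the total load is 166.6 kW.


SHR = Q_sensible / Q_total
SHR = 95.1 / 166.6
SHR = 0.571

0.571


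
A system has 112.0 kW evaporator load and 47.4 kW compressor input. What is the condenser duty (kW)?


Q_cond = Q_evap + W
Q_cond = 112.0 + 47.4
Q_cond = 159.4 kW

159.4


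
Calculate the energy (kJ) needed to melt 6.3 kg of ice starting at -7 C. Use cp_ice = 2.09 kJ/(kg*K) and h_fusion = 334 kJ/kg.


Sensible heat = cp * dT = 2.09 * 7 = 14.63 kJ/kg
Total per kg = 14.63 + 334 = 348.63 kJ/kg
Q = m * total = 6.3 * 348.63
Q = 2196.4 kJ

2196.4


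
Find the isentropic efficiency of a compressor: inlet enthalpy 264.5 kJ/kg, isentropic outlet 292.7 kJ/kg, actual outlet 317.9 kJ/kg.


dh_ideal = 292.7 - 264.5 = 28.2 kJ/kg
dh_actual = 317.9 - 264.5 = 53.4 kJ/kg
eta_s = dh_ideal / dh_actual = 28.2 / 53.4
eta_s = 0.5281

0.5281


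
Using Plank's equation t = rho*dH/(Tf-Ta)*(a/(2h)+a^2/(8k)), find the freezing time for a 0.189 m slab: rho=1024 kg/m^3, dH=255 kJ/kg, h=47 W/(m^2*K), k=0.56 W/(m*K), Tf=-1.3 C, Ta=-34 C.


dT = -1.3 - (-34) = 32.7 K
term1 = a/(2h) = 0.189/(2*47) = 0.002010638298
term2 = a^2/(8k) = 0.189^2/(8*0.56) = 0.0079734375
t = rho*dH*1000/dT * (term1 + term2)
t = 1024*255*1000/32.7 * (0.002010638298 + 0.0079734375)
t = 79726 s

79726


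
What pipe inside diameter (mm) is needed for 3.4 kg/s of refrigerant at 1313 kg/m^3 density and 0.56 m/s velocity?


A = m_dot / (rho * v) = 3.4 / (1313 * 0.56) = 0.004624088783 m^2
d = sqrt(4*A/pi) * 1000
d = 76.7 mm

76.7


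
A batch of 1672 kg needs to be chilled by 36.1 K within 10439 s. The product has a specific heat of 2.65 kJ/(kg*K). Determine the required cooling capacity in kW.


Q = m * cp * dT / t
Q = 1672 * 2.65 * 36.1 / 10439
Q = 15.323 kW

15.323


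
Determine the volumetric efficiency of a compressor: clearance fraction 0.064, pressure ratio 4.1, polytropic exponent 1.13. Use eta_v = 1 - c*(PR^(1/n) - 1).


PR^(1/n) = 4.1^(1/1.13) = 3.48567265
eta_v = 1 - 0.064 * (3.48567265 - 1)
eta_v = 0.8409

0.8409


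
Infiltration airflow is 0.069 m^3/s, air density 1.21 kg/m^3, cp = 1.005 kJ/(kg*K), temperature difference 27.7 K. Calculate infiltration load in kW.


Q = V_dot * rho * cp * dT
Q = 0.069 * 1.21 * 1.005 * 27.7
Q = 2.324 kW

2.324


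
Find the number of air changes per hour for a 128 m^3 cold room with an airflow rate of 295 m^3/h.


ACH = flow / volume
ACH = 295 / 128
ACH = 2.305

2.305


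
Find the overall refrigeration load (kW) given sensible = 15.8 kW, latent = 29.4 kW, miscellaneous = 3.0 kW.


Q_total = Q_s + Q_l + Q_misc
Q_total = 15.8 + 29.4 + 3.0
Q_total = 48.2 kW

48.2


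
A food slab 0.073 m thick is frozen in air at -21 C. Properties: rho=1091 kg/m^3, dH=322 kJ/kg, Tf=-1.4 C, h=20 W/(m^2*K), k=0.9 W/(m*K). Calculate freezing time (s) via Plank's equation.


dT = -1.4 - (-21) = 19.6 K
term1 = a/(2h) = 0.073/(2*20) = 0.001825
term2 = a^2/(8k) = 0.073^2/(8*0.9) = 0.0007401388889
t = rho*dH*1000/dT * (term1 + term2)
t = 1091*322*1000/19.6 * (0.001825 + 0.0007401388889)
t = 45976 s

45976


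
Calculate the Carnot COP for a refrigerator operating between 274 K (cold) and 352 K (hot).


dT = 352 - 274 = 78 K
COP_carnot = T_cold / dT = 274 / 78
COP_carnot = 3.513

3.513


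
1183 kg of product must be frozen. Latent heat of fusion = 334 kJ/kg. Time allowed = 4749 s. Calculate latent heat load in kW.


Q_lat = m * h_fg / t
Q_lat = 1183 * 334 / 4749
Q_lat = 83.2 kW

83.2


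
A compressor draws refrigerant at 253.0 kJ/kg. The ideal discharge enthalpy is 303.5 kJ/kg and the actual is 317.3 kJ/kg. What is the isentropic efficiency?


dh_ideal = 303.5 - 253.0 = 50.5 kJ/kg
dh_actual = 317.3 - 253.0 = 64.3 kJ/kg
eta_s = dh_ideal / dh_actual = 50.5 / 64.3
eta_s = 0.7854

0.7854


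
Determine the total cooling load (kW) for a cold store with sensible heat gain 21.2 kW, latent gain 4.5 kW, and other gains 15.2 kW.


Q_total = Q_s + Q_l + Q_misc
Q_total = 21.2 + 4.5 + 15.2
Q_total = 40.9 kW

40.9


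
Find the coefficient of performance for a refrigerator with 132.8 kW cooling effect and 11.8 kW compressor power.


COP = Q_evap / W
COP = 132.8 / 11.8
COP = 11.254

11.254


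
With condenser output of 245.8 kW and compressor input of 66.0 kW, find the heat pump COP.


COP_hp = Q_cond / W
COP_hp = 245.8 / 66.0
COP_hp = 3.724

3.724


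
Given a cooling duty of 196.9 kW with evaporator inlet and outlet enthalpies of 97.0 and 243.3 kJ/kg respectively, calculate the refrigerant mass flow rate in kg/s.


dh = 243.3 - 97.0 = 146.3 kJ/kg
m_dot = Q / dh = 196.9 / 146.3 = 1.3459 kg/s

1.3459


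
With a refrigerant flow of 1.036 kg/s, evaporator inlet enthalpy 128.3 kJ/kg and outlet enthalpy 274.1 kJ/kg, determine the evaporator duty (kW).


dh = 274.1 - 128.3 = 145.8 kJ/kg
Q_evap = m_dot * dh = 1.036 * 145.8
Q_evap = 151.05 kW

151.05


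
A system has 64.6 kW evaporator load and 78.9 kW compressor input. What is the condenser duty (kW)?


Q_cond = Q_evap + W
Q_cond = 64.6 + 78.9
Q_cond = 143.5 kW

143.5


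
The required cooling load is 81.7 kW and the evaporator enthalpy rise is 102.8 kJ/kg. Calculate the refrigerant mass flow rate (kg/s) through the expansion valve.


m_dot = Q / dh
m_dot = 81.7 / 102.8
m_dot = 0.7947 kg/s

0.7947


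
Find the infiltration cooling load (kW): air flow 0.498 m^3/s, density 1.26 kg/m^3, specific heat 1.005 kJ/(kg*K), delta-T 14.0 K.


Q = V_dot * rho * cp * dT
Q = 0.498 * 1.26 * 1.005 * 14.0
Q = 8.829 kW

8.829


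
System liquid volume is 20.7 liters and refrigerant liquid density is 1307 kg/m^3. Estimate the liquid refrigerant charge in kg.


Charge = V * rho / 1000
Charge = 20.7 * 1307 / 1000
Charge = 27.05 kg

27.05


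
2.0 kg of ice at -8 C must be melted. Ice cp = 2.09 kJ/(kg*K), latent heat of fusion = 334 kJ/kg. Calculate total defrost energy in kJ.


Sensible heat = cp * dT = 2.09 * 8 = 16.72 kJ/kg
Total per kg = 16.72 + 334 = 350.72 kJ/kg
Q = m * total = 2.0 * 350.72
Q = 701.4 kJ

701.4


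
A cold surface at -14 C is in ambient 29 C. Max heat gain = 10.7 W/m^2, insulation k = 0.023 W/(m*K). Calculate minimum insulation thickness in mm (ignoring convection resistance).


dT = 29 - (-14) = 43 K
thickness = k * dT / q_max * 1000
thickness = 0.023 * 43 / 10.7 * 1000
thickness = 92.4 mm

92.4


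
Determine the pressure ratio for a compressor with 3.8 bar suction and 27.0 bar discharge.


PR = P_high / P_low
PR = 27.0 / 3.8
PR = 7.105

7.105


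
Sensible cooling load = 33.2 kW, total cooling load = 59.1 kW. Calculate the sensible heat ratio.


SHR = Q_sensible / Q_total
SHR = 33.2 / 59.1
SHR = 0.562

0.562


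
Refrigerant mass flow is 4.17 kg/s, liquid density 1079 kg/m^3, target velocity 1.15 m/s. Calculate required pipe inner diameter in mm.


A = m_dot / (rho * v) = 4.17 / (1079 * 1.15) = 0.003360599589 m^2
d = sqrt(4*A/pi) * 1000
d = 65.4 mm

65.4


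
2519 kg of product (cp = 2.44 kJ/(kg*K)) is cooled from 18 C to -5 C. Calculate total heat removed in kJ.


dT = 18 - (-5) = 23 K
Q = m * cp * dT = 2519 * 2.44 * 23
Q = 141366 kJ

141366


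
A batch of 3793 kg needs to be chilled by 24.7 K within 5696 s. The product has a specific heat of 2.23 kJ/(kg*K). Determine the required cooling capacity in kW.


Q = m * cp * dT / t
Q = 3793 * 2.23 * 24.7 / 5696
Q = 36.679 kW

36.679


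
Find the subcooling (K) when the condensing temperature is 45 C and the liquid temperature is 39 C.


Subcooling = T_cond - T_liquid
Subcooling = 45 - 39
Subcooling = 6 K

6


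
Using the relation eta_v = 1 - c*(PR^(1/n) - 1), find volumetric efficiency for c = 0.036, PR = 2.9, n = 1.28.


PR^(1/n) = 2.9^(1/1.28) = 2.29746252
eta_v = 1 - 0.036 * (2.29746252 - 1)
eta_v = 0.9533

0.9533


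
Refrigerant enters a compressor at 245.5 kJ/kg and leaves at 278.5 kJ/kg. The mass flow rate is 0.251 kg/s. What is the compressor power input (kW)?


dh = 278.5 - 245.5 = 33.0 kJ/kg
W = m_dot * dh = 0.251 * 33.0 = 8.28 kW

8.28


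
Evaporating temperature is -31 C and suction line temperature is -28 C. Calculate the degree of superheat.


Superheat = T_suction - T_evap
Superheat = -28 - (-31)
Superheat = 3 K

3


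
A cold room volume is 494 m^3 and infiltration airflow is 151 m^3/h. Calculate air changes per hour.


ACH = flow / volume
ACH = 151 / 494
ACH = 0.306

0.306


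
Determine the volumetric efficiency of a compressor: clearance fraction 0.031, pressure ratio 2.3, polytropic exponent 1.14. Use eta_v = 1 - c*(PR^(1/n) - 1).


PR^(1/n) = 2.3^(1/1.14) = 2.07637179
eta_v = 1 - 0.031 * (2.07637179 - 1)
eta_v = 0.9666

0.9666


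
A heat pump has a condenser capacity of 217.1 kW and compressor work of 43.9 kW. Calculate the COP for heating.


COP_hp = Q_cond / W
COP_hp = 217.1 / 43.9
COP_hp = 4.945

4.945


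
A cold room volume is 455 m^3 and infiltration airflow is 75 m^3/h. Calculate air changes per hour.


ACH = flow / volume
ACH = 75 / 455
ACH = 0.165

0.165


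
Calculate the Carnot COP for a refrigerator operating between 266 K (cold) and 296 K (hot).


dT = 296 - 266 = 30 K
COP_carnot = T_cold / dT = 266 / 30
COP_carnot = 8.867

8.867


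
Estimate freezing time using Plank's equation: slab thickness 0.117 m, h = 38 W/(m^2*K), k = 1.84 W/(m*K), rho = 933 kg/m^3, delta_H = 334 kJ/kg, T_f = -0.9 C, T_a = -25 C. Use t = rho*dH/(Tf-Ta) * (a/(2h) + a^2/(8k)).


dT = -0.9 - (-25) = 24.1 K
term1 = a/(2h) = 0.117/(2*38) = 0.001539473684
term2 = a^2/(8k) = 0.117^2/(8*1.84) = 0.0009299592391
t = rho*dH*1000/dT * (term1 + term2)
t = 933*334*1000/24.1 * (0.001539473684 + 0.0009299592391)
t = 31931 s

31931


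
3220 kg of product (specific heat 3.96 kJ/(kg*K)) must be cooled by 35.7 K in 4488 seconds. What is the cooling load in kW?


Q = m * cp * dT / t
Q = 3220 * 3.96 * 35.7 / 4488
Q = 101.43 kW

101.43


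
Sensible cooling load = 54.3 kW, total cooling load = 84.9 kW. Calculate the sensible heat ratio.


SHR = Q_sensible / Q_total
SHR = 54.3 / 84.9
SHR = 0.64

0.64


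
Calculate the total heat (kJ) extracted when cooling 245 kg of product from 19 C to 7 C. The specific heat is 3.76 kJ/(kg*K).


dT = 19 - (7) = 12 K
Q = m * cp * dT = 245 * 3.76 * 12
Q = 11054 kJ

11054


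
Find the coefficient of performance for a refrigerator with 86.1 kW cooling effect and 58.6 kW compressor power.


COP = Q_evap / W
COP = 86.1 / 58.6
COP = 1.469

1.469


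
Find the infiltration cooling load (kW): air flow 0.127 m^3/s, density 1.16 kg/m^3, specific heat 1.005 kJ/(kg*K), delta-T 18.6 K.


Q = V_dot * rho * cp * dT
Q = 0.127 * 1.16 * 1.005 * 18.6
Q = 2.754 kW

2.754


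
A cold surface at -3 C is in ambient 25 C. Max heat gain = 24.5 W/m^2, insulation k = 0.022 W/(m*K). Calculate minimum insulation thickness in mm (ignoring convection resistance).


dT = 25 - (-3) = 28 K
thickness = k * dT / q_max * 1000
thickness = 0.022 * 28 / 24.5 * 1000
thickness = 25.1 mm

25.1


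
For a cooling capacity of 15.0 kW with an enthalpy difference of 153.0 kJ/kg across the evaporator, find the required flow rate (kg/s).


m_dot = Q / dh
m_dot = 15.0 / 153.0
m_dot = 0.098 kg/s

0.098


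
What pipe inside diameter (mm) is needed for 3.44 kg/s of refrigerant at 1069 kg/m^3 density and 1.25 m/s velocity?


A = m_dot / (rho * v) = 3.44 / (1069 * 1.25) = 0.002574368569 m^2
d = sqrt(4*A/pi) * 1000
d = 57.3 mm

57.3


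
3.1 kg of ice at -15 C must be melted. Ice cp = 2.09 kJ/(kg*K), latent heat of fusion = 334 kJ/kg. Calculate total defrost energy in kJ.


Sensible heat = cp * dT = 2.09 * 15 = 31.35 kJ/kg
Total per kg = 31.35 + 334 = 365.35 kJ/kg
Q = m * total = 3.1 * 365.35
Q = 1132.6 kJ

1132.6


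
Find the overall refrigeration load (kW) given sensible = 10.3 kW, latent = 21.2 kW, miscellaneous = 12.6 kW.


Q_total = Q_s + Q_l + Q_misc
Q_total = 10.3 + 21.2 + 12.6
Q_total = 44.1 kW

44.1


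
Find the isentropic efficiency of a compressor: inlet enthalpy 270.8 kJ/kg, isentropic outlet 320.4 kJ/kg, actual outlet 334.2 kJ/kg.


dh_ideal = 320.4 - 270.8 = 49.6 kJ/kg
dh_actual = 334.2 - 270.8 = 63.4 kJ/kg
eta_s = dh_ideal / dh_actual = 49.6 / 63.4
eta_s = 0.7823

0.7823


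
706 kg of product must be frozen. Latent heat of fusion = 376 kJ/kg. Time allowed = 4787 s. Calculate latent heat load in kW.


Q_lat = m * h_fg / t
Q_lat = 706 * 376 / 4787
Q_lat = 55.45 kW

55.45


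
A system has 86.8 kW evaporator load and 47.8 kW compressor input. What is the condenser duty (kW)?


Q_cond = Q_evap + W
Q_cond = 86.8 + 47.8
Q_cond = 134.6 kW

134.6


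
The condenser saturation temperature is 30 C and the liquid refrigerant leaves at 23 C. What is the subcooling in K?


Subcooling = T_cond - T_liquid
Subcooling = 30 - 23
Subcooling = 7 K

7


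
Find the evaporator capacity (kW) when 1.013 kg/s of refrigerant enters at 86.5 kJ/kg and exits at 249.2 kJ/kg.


dh = 249.2 - 86.5 = 162.7 kJ/kg
Q_evap = m_dot * dh = 1.013 * 162.7
Q_evap = 164.82 kW

164.82


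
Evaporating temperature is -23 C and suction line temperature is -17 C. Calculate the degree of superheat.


Superheat = T_suction - T_evap
Superheat = -17 - (-23)
Superheat = 6 K

6


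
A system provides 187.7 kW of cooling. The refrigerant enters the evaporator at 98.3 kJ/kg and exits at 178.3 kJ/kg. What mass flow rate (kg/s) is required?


dh = 178.3 - 98.3 = 80.0 kJ/kg
m_dot = Q / dh = 187.7 / 80.0 = 2.3463 kg/s

2.3463


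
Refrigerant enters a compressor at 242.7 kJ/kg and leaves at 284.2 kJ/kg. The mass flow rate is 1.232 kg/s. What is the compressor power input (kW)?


dh = 284.2 - 242.7 = 41.5 kJ/kg
W = m_dot * dh = 1.232 * 41.5 = 51.13 kW

51.13


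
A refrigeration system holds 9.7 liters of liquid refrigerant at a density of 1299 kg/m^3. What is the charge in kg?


Charge = V * rho / 1000
Charge = 9.7 * 1299 / 1000
Charge = 12.6 kg

12.6


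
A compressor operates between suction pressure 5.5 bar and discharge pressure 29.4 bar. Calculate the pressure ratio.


PR = P_high / P_low
PR = 29.4 / 5.5
PR = 5.345

5.345


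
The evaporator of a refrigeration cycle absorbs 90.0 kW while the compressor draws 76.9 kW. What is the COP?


COP = Q_evap / W
COP = 90.0 / 76.9
COP = 1.17

1.17


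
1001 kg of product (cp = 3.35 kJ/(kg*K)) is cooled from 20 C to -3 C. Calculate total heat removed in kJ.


dT = 20 - (-3) = 23 K
Q = m * cp * dT = 1001 * 3.35 * 23
Q = 77127 kJ

77127


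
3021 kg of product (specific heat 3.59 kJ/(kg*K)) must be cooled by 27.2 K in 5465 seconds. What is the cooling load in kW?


Q = m * cp * dT / t
Q = 3021 * 3.59 * 27.2 / 5465
Q = 53.979 kW

53.979


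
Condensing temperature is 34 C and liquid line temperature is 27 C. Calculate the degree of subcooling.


Subcooling = T_cond - T_liquid
Subcooling = 34 - 27
Subcooling = 7 K

7


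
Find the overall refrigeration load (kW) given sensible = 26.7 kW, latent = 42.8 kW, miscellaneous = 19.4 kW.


Q_total = Q_s + Q_l + Q_misc
Q_total = 26.7 + 42.8 + 19.4
Q_total = 88.9 kW

88.9


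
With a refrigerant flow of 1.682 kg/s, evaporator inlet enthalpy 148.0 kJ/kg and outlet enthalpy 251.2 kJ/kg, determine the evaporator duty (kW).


dh = 251.2 - 148.0 = 103.2 kJ/kg
Q_evap = m_dot * dh = 1.682 * 103.2
Q_evap = 173.58 kW

173.58


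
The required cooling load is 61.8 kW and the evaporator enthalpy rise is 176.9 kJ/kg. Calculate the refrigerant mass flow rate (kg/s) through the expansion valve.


m_dot = Q / dh
m_dot = 61.8 / 176.9
m_dot = 0.3493 kg/s

0.3493


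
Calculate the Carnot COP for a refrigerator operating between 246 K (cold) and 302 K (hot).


dT = 302 - 246 = 56 K
COP_carnot = T_cold / dT = 246 / 56
COP_carnot = 4.393

4.393


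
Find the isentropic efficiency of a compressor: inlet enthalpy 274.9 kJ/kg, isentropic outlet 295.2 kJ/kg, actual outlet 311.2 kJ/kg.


dh_ideal = 295.2 - 274.9 = 20.3 kJ/kg
dh_actual = 311.2 - 274.9 = 36.3 kJ/kg
eta_s = dh_ideal / dh_actual = 20.3 / 36.3
eta_s = 0.5592

0.5592


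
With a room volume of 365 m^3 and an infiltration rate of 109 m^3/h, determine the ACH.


ACH = flow / volume
ACH = 109 / 365
ACH = 0.299

0.299


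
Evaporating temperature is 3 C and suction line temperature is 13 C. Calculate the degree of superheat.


Superheat = T_suction - T_evap
Superheat = 13 - (3)
Superheat = 10 K

10


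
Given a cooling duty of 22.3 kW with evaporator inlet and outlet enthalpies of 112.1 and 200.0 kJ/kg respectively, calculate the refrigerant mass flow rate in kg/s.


dh = 200.0 - 112.1 = 87.9 kJ/kg
m_dot = Q / dh = 22.3 / 87.9 = 0.2537 kg/s

0.2537


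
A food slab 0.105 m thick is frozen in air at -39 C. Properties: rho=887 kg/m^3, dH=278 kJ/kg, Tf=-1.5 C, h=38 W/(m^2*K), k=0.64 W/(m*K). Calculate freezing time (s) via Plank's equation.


dT = -1.5 - (-39) = 37.5 K
term1 = a/(2h) = 0.105/(2*38) = 0.001381578947
term2 = a^2/(8k) = 0.105^2/(8*0.64) = 0.002153320312
t = rho*dH*1000/dT * (term1 + term2)
t = 887*278*1000/37.5 * (0.001381578947 + 0.002153320312)
t = 23244 s

23244


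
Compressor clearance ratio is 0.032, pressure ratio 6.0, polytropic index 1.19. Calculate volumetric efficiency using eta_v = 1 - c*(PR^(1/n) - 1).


PR^(1/n) = 6.0^(1/1.19) = 4.50721852
eta_v = 1 - 0.032 * (4.50721852 - 1)
eta_v = 0.8878

0.8878


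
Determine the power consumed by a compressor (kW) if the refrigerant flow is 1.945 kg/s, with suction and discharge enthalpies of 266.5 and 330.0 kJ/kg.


dh = 330.0 - 266.5 = 63.5 kJ/kg
W = m_dot * dh = 1.945 * 63.5 = 123.51 kW

123.51


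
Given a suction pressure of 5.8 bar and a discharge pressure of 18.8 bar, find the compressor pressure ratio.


PR = P_high / P_low
PR = 18.8 / 5.8
PR = 3.241

3.241


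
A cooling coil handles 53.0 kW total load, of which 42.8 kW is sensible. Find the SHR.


SHR = Q_sensible / Q_total
SHR = 42.8 / 53.0
SHR = 0.808

0.808


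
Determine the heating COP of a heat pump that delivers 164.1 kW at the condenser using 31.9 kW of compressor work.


COP_hp = Q_cond / W
COP_hp = 164.1 / 31.9
COP_hp = 5.144

5.144


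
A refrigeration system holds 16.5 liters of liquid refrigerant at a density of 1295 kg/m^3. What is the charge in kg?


Charge = V * rho / 1000
Charge = 16.5 * 1295 / 1000
Charge = 21.37 kg

21.37


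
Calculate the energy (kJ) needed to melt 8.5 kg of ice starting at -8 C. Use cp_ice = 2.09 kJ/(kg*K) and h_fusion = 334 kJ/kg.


Sensible heat = cp * dT = 2.09 * 8 = 16.72 kJ/kg
Total per kg = 16.72 + 334 = 350.72 kJ/kg
Q = m * total = 8.5 * 350.72
Q = 2981.1 kJ

2981.1


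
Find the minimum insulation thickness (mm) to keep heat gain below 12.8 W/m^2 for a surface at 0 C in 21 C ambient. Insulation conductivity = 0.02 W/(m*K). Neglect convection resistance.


dT = 21 - (0) = 21 K
thickness = k * dT / q_max * 1000
thickness = 0.02 * 21 / 12.8 * 1000
thickness = 32.8 mm

32.8


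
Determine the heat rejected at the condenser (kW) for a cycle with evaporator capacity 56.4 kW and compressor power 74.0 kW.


Q_cond = Q_evap + W
Q_cond = 56.4 + 74.0
Q_cond = 130.4 kW

130.4


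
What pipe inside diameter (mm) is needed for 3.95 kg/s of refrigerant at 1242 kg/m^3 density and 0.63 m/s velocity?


A = m_dot / (rho * v) = 3.95 / (1242 * 0.63) = 0.005048181377 m^2
d = sqrt(4*A/pi) * 1000
d = 80.2 mm

80.2


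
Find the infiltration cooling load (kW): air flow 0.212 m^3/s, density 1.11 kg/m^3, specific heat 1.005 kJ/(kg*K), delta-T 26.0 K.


Q = V_dot * rho * cp * dT
Q = 0.212 * 1.11 * 1.005 * 26.0
Q = 6.149 kW

6.149


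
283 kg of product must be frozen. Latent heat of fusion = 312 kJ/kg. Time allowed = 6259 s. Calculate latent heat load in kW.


Q_lat = m * h_fg / t
Q_lat = 283 * 312 / 6259
Q_lat = 14.11 kW

14.11


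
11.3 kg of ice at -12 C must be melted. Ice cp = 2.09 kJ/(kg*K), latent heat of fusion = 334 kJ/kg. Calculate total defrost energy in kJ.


Sensible heat = cp * dT = 2.09 * 12 = 25.08 kJ/kg
Total per kg = 25.08 + 334 = 359.08 kJ/kg
Q = m * total = 11.3 * 359.08
Q = 4057.6 kJ

4057.6


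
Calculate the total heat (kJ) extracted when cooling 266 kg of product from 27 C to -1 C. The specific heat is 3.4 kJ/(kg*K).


dT = 27 - (-1) = 28 K
Q = m * cp * dT = 266 * 3.4 * 28
Q = 25323 kJ

25323


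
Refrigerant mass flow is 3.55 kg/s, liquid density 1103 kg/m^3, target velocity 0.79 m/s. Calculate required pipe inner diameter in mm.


A = m_dot / (rho * v) = 3.55 / (1103 * 0.79) = 0.004074044321 m^2
d = sqrt(4*A/pi) * 1000
d = 72.0 mm

72.0


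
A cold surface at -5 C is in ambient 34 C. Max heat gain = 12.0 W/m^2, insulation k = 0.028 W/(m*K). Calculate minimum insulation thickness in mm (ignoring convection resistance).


dT = 34 - (-5) = 39 K
thickness = k * dT / q_max * 1000
thickness = 0.028 * 39 / 12.0 * 1000
thickness = 91.0 mm

91.0


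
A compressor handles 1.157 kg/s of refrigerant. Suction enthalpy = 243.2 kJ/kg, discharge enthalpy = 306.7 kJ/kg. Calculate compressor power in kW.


dh = 306.7 - 243.2 = 63.5 kJ/kg
W = m_dot * dh = 1.157 * 63.5 = 73.47 kW

73.47


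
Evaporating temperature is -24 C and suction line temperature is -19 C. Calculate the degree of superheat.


Superheat = T_suction - T_evap
Superheat = -19 - (-24)
Superheat = 5 K

5


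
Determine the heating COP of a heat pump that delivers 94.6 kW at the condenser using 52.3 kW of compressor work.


COP_hp = Q_cond / W
COP_hp = 94.6 / 52.3
COP_hp = 1.809

1.809


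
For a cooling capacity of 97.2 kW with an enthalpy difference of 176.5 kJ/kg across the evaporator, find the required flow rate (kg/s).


m_dot = Q / dh
m_dot = 97.2 / 176.5
m_dot = 0.5507 kg/s

0.5507


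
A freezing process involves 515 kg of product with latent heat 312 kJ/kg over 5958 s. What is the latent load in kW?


Q_lat = m * h_fg / t
Q_lat = 515 * 312 / 5958
Q_lat = 26.97 kW

26.97


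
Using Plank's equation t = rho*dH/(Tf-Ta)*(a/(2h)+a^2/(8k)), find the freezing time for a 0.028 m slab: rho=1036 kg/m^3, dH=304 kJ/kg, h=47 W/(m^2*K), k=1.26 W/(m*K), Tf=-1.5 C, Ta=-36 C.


dT = -1.5 - (-36) = 34.5 K
term1 = a/(2h) = 0.028/(2*47) = 0.0002978723404
term2 = a^2/(8k) = 0.028^2/(8*1.26) = 0.00007777777778
t = rho*dH*1000/dT * (term1 + term2)
t = 1036*304*1000/34.5 * (0.0002978723404 + 0.00007777777778)
t = 3429 s

3429


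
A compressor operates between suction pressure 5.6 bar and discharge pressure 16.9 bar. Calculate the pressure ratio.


PR = P_high / P_low
PR = 16.9 / 5.6
PR = 3.018

3.018


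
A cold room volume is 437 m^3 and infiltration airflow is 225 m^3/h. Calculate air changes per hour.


ACH = flow / volume
ACH = 225 / 437
ACH = 0.515

0.515


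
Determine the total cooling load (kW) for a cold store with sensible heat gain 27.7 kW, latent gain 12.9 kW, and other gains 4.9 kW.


Q_total = Q_s + Q_l + Q_misc
Q_total = 27.7 + 12.9 + 4.9
Q_total = 45.5 kW

45.5


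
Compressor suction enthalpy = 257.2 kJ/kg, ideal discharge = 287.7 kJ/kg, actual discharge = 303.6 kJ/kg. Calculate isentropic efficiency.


dh_ideal = 287.7 - 257.2 = 30.5 kJ/kg
dh_actual = 303.6 - 257.2 = 46.4 kJ/kg
eta_s = dh_ideal / dh_actual = 30.5 / 46.4
eta_s = 0.6573

0.6573


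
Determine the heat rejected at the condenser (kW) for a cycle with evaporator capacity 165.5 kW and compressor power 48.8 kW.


Q_cond = Q_evap + W
Q_cond = 165.5 + 48.8
Q_cond = 214.3 kW

214.3


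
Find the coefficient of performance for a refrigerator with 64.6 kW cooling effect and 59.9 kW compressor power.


COP = Q_evap / W
COP = 64.6 / 59.9
COP = 1.078

1.078


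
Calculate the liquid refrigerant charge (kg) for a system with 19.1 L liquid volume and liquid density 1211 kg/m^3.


Charge = V * rho / 1000
Charge = 19.1 * 1211 / 1000
Charge = 23.13 kg

23.13


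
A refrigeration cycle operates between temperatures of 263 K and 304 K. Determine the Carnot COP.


dT = 304 - 263 = 41 K
COP_carnot = T_cold / dT = 263 / 41
COP_carnot = 6.415

6.415


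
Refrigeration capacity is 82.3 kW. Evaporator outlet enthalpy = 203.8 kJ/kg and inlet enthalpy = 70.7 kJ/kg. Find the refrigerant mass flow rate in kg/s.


dh = 203.8 - 70.7 = 133.1 kJ/kg
m_dot = Q / dh = 82.3 / 133.1 = 0.6183 kg/s

0.6183


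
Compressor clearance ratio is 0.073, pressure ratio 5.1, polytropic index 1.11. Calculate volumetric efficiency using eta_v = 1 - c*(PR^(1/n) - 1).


PR^(1/n) = 5.1^(1/1.11) = 4.33960908
eta_v = 1 - 0.073 * (4.33960908 - 1)
eta_v = 0.7562

0.7562


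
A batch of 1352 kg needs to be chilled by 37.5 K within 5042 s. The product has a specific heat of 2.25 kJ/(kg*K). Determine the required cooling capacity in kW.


Q = m * cp * dT / t
Q = 1352 * 2.25 * 37.5 / 5042
Q = 22.625 kW

22.625


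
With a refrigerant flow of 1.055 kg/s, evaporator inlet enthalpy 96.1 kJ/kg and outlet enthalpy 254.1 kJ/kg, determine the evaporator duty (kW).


dh = 254.1 - 96.1 = 158.0 kJ/kg
Q_evap = m_dot * dh = 1.055 * 158.0
Q_evap = 166.69 kW

166.69
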